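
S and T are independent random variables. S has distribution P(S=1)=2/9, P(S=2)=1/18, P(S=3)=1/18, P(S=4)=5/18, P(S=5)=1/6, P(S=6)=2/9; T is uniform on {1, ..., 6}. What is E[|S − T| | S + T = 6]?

P(S + T = 6) = 7/54.
Summing |S−T|·P(x,y) over outcomes with S + T = 6 gives 10/27.
E[|S − T| | S + T = 6] = (10/27) / (7/54) = 20/7.

20/7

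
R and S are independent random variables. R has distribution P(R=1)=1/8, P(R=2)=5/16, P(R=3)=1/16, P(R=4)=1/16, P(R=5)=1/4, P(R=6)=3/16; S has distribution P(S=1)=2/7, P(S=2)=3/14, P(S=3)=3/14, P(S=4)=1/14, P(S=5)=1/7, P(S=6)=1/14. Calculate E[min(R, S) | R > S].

P(R > S) = 15/28.
Summing min(R,S)·P(x,y) over outcomes with R > S gives 15/14.
E[min(R, S) | R > S] = (15/14) / (15/28) = 2.

2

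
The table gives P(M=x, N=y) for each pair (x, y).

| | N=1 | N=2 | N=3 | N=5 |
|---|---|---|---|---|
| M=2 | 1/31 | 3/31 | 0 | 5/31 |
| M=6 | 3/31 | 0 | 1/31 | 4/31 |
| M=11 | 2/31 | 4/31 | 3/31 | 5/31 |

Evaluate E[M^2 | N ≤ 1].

P(N ≤ 1) = 6/31.
Σ M^2·P over the event = 4·(1/31) + 36·(3/31) + 121·(2/31) = 354/31.
E[M^2 | N ≤ 1] = (354/31) / (6/31) = 59.

59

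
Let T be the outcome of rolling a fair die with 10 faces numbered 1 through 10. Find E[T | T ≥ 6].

8

Given T ≥ 6, T is equally likely to be any of {6, 7, 8, 9, 10}.
E[T | T ≥ 6] = (6 + 7 + 8 + 9 + 10) / 5 = 8.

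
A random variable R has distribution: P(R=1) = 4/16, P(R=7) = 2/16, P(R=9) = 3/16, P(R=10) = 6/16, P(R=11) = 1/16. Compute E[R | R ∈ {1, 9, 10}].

7

P(R ∈ {1, 9, 10}) = 13/16.
Σ over the event: 1·1/4 + 9·3/16 + 10·3/8 = 91/16.
E[R | R ∈ {1, 9, 10}] = (91/16) / (13/16) = 7.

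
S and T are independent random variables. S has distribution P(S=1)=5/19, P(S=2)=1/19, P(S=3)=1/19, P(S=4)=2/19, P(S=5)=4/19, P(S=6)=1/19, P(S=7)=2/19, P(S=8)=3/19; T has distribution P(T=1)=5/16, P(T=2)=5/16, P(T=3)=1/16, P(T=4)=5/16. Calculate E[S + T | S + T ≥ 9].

319/32

P(S + T ≥ 9) = 6/19.
Summing (S+T)·P(x,y) over outcomes with S + T ≥ 9 gives 957/304.
E[S + T | S + T ≥ 9] = (957/304) / (6/19) = 319/32.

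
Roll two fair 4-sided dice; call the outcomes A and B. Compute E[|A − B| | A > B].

Outcomes with A > B: (2,1), (3,1), (3,2), (4,1), (4,2), (4,3), each with probability 1/16.
E[|A − B| | A > B] = (1 + 2 + 1 + 3 + 2 + 1) / 6 = 5/3.

5/3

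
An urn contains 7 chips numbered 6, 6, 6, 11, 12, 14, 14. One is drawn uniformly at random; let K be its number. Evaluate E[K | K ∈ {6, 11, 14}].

P(K ∈ {6, 11, 14}) = 6/7.
Σ over the event: 6·3/7 + 11·1/7 + 14·2/7 = 57/7.
E[K | K ∈ {6, 11, 14}] = (57/7) / (6/7) = 19/2.

19/2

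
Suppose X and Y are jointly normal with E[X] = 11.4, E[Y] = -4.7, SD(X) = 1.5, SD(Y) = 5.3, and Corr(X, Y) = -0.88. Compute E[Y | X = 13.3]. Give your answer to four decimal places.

The regression of Y on X has slope ρ·σ_Y/σ_X and passes through (μ_X, μ_Y).
E[Y | X=13.3] = -4.7 + (-0.88)·(5.3/1.5)·(13.3 − (11.4)) = -4.7 + (-3.1093)·(1.9) = -10.6077.

-10.6077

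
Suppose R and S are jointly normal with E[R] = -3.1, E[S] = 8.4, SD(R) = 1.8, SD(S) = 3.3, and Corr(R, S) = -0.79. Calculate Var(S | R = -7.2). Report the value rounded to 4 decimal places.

Var(S | R=x) = (1 − ρ²)·σ_S².
Var(S | R=-7.2) = (3.3)²·(1 − (-0.79)²) = 10.89·0.3759 = 4.0936.

4.0936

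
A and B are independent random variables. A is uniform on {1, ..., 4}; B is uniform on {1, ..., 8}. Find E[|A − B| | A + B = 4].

Outcomes with A + B = 4: (1,3), (2,2), (3,1), each with probability 1/32.
E[|A − B| | A + B = 4] = (2 + 0 + 2) / 3 = 4/3.

4/3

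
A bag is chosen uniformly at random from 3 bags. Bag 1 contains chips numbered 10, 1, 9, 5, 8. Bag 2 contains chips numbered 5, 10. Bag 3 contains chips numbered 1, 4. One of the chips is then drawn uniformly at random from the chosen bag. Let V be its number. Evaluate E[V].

E[V | bag 1] = (10+1+9+5+8)/5 = 33/5.
E[V | bag 2] = (5+10)/2 = 15/2.
E[V | bag 3] = (1+4)/2 = 5/2.
By the law of total expectation,
E[V] = (1/3)·(33/5) + (1/3)·(15/2) + (1/3)·(5/2) = 83/15.

83/15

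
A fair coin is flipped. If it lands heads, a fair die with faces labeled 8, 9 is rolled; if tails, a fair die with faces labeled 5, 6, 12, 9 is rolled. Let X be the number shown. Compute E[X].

33/4

E[X | heads] = (8+9)/2 = 17/2.
E[X | tails] = (5+6+12+9)/4 = 8.
E[X] = (1/2)·(17/2) + (1/2)·(8) = 33/4.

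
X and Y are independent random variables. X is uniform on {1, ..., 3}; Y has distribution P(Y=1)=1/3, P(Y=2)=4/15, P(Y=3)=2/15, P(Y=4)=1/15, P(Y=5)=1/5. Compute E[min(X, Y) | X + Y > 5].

29/13

P(X + Y > 5) = 13/45.
Summing min(X,Y)·P(x,y) over outcomes with X + Y > 5 gives 29/45.
E[min(X, Y) | X + Y > 5] = (29/45) / (13/45) = 29/13.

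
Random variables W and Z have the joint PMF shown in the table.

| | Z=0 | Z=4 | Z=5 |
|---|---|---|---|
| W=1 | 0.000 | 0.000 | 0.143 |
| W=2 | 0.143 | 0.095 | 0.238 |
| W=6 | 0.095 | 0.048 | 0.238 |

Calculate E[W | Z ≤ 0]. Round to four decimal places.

3.5966

P(Z ≤ 0) = 0.238.
Σ W·P over the event = 2·(0.143) + 6·(0.095) = 0.856.
E[W | Z ≤ 0] = (0.856) / (0.238) = 3.5966.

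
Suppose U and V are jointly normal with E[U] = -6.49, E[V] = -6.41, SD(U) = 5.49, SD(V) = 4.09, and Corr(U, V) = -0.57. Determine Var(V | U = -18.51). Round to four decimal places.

11.2931

Var(V | U=x) = (1 − ρ²)·σ_V².
Var(V | U=-18.51) = (4.09)²·(1 − (-0.57)²) = 16.7281·0.6751 = 11.2931.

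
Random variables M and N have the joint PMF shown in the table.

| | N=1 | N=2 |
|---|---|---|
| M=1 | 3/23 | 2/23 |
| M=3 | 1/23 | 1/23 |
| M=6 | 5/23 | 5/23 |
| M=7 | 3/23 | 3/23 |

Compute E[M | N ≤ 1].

19/4

P(N ≤ 1) = 12/23.
Σ M·P over the event = 1·(3/23) + 3·(1/23) + 6·(5/23) + 7·(3/23) = 57/23.
E[M | N ≤ 1] = (57/23) / (12/23) = 19/4.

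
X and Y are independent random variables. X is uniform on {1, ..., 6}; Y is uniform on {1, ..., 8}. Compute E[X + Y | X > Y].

P(X > Y) = 5/16.
Summing (X+Y)·P(x,y) over outcomes with X > Y gives 35/16.
E[X + Y | X > Y] = (35/16) / (5/16) = 7.

7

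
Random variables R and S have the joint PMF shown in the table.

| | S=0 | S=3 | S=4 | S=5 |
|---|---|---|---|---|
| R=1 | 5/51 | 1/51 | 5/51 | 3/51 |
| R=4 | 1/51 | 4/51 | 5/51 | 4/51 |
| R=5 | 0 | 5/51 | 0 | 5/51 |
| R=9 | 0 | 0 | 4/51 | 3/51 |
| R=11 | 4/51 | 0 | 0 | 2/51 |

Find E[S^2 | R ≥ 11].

P(R ≥ 11) = 2/17.
Σ S^2·P over the event = 0·(4/51) + 25·(2/51) = 50/51.
E[S^2 | R ≥ 11] = (50/51) / (2/17) = 25/3.

25/3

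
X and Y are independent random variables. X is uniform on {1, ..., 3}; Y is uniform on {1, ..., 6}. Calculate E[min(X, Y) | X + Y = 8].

5/2

Outcomes with X + Y = 8: (2,6), (3,5), each with probability 1/18.
E[min(X, Y) | X + Y = 8] = (2 + 3) / 2 = 5/2.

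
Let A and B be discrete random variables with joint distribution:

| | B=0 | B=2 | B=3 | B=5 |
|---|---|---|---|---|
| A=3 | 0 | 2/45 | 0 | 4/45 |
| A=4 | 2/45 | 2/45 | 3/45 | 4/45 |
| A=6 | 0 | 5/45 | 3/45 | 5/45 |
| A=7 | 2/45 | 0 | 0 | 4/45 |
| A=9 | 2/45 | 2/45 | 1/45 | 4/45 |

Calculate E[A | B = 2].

62/11

P(B = 2) = 11/45.
Σ A·P over the event = 3·(2/45) + 4·(2/45) + 6·(5/45) + 9·(2/45) = 62/45.
E[A | B = 2] = (62/45) / (11/45) = 62/11.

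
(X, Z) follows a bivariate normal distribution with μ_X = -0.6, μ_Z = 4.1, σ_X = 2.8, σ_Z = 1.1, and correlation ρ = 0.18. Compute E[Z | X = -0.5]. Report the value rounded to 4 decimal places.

The regression of Z on X has slope ρ·σ_Z/σ_X and passes through (μ_X, μ_Z).
E[Z | X=-0.5] = 4.1 + (0.18)·(1.1/2.8)·(-0.5 − (-0.6)) = 4.1 + (0.070714)·(0.1) = 4.1071.

4.1071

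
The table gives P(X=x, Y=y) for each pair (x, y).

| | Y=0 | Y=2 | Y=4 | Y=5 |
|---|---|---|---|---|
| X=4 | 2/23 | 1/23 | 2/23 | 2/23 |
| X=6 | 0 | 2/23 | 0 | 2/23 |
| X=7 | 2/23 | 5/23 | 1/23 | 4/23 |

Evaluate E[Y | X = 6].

P(X = 6) = 4/23.
Summing Y·P(X=x,Y=y) over the conditioning event gives 14/23.
E[Y | X = 6] = (14/23) / (4/23) = 7/2.

7/2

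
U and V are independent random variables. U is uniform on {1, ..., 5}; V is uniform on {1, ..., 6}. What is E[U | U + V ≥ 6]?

P(U + V ≥ 6) = 2/3.
Summing U·P(x,y) over outcomes with U + V ≥ 6 gives 7/3.
E[U | U + V ≥ 6] = (7/3) / (2/3) = 7/2.

7/2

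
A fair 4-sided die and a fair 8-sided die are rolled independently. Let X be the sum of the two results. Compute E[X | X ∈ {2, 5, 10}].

13/2

P(X ∈ {2, 5, 10}) = 1/4.
Σ over the event: 2·1/32 + 5·1/8 + 10·3/32 = 13/8.
E[X | X ∈ {2, 5, 10}] = (13/8) / (1/4) = 13/2.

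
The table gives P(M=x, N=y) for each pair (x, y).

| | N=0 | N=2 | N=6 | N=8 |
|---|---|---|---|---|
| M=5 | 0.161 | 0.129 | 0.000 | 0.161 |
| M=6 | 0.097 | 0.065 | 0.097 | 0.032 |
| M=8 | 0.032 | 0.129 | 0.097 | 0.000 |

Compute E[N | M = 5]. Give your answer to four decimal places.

P(M = 5) = 0.451.
Σ N·P over the event = 0·(0.161) + 2·(0.129) + 8·(0.161) = 1.546.
E[N | M = 5] = (1.546) / (0.451) = 3.4279.

3.4279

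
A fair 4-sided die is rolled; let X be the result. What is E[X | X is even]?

Given X is even, X is equally likely to be any of {2, 4}.
E[X | X is even] = (2 + 4) / 2 = 3.

3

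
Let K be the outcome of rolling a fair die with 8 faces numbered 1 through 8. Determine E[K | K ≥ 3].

11/2

Given K ≥ 3, K is equally likely to be any of {3, 4, 5, 6, 7, 8}.
E[K | K ≥ 3] = (3 + 4 + 5 + 6 + 7 + 8) / 6 = 11/2.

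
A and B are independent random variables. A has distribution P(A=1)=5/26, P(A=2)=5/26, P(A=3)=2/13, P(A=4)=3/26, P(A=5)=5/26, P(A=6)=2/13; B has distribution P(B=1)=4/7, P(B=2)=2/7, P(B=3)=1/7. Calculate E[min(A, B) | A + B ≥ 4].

P(A + B ≥ 4) = 66/91.
Summing min(A,B)·P(x,y) over outcomes with A + B ≥ 4 gives 211/182.
E[min(A, B) | A + B ≥ 4] = (211/182) / (66/91) = 211/132.

211/132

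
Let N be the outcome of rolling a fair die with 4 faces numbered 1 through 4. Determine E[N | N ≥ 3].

7/2

Given N ≥ 3, N is equally likely to be any of {3, 4}.
E[N | N ≥ 3] = (3 + 4) / 2 = 7/2.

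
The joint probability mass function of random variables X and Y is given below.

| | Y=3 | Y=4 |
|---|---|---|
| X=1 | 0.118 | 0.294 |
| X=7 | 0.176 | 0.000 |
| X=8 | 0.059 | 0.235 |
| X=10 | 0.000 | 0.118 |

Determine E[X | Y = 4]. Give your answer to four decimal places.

5.1839

P(Y = 4) = 0.647.
Σ X·P over the event = 1·(0.294) + 8·(0.235) + 10·(0.118) = 3.354.
E[X | Y = 4] = (3.354) / (0.647) = 5.1839.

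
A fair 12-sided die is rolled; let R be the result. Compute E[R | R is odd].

Given R is odd, R is equally likely to be any of {1, 3, 5, 7, 9, 11}.
E[R | R is odd] = (1 + 3 + 5 + 7 + 9 + 11) / 6 = 6.

6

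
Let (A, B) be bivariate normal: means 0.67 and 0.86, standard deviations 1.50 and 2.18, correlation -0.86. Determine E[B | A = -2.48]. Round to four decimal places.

4.7971

For a bivariate normal, E[B | A=x] = μ_B + ρ·(σ_B/σ_A)·(x − μ_A).
E[B | A=-2.48] = 0.86 + (-0.86)·(2.18/1.50)·(-2.48 − (0.67)) = 0.86 + (-1.24987)·(-3.15) = 4.7971.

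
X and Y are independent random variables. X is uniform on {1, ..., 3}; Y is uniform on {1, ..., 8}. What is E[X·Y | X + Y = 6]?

22/3

Outcomes with X + Y = 6: (1,5), (2,4), (3,3), each with probability 1/24.
E[X·Y | X + Y = 6] = (5 + 8 + 9) / 3 = 22/3.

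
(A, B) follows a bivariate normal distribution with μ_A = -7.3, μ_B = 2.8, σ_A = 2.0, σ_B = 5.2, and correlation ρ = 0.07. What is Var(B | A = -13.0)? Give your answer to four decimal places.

26.9075

Var(B | A=x) = (1 − ρ²)·σ_B².
Var(B | A=-13.0) = (5.2)²·(1 − (0.07)²) = 27.04·0.9951 = 26.9075.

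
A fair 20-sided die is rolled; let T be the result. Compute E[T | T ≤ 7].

Given T ≤ 7, T is equally likely to be any of {1, 2, 3, 4, 5, 6, 7}.
E[T | T ≤ 7] = (1 + 2 + 3 + 4 + 5 + 6 + 7) / 7 = 4.

4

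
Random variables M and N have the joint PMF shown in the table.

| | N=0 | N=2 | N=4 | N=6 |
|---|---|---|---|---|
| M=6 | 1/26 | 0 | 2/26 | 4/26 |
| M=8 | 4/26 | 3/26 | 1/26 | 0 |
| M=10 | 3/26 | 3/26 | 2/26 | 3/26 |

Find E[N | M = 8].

P(M = 8) = 4/13.
Summing N·P(M=x,N=y) over the conditioning event gives 5/13.
E[N | M = 8] = (5/13) / (4/13) = 5/4.

5/4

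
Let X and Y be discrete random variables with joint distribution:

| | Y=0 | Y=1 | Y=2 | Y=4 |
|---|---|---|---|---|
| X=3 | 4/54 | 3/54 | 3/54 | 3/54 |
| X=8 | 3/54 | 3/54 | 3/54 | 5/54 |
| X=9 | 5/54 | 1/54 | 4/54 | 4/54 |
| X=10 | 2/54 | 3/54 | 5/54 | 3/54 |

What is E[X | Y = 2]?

P(Y = 2) = 5/18.
Σ X·P over the event = 3·(3/54) + 8·(3/54) + 9·(4/54) + 10·(5/54) = 119/54.
E[X | Y = 2] = (119/54) / (5/18) = 119/15.

119/15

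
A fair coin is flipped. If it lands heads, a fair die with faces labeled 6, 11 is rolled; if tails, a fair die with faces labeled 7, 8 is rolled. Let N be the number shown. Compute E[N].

E[N | heads] = (6+11)/2 = 17/2.
E[N | tails] = (7+8)/2 = 15/2.
E[N] = (1/2)·(17/2) + (1/2)·(15/2) = 8.

8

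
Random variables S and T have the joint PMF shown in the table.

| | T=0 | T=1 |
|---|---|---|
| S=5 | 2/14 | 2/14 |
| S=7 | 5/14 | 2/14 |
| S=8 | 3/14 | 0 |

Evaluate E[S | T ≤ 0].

P(T ≤ 0) = 5/7.
Σ S·P over the event = 5·(2/14) + 7·(5/14) + 8·(3/14) = 69/14.
E[S | T ≤ 0] = (69/14) / (5/7) = 69/10.

69/10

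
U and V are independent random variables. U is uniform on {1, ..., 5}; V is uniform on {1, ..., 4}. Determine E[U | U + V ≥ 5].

P(U + V ≥ 5) = 7/10.
Summing U·P(x,y) over outcomes with U + V ≥ 5 gives 5/2.
E[U | U + V ≥ 5] = (5/2) / (7/10) = 25/7.

25/7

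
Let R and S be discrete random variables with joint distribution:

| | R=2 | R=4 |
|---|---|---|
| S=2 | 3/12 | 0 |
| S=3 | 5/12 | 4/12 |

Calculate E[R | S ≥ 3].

P(S ≥ 3) = 3/4.
Σ R·P over the event = 2·(5/12) + 4·(4/12) = 13/6.
E[R | S ≥ 3] = (13/6) / (3/4) = 26/9.

26/9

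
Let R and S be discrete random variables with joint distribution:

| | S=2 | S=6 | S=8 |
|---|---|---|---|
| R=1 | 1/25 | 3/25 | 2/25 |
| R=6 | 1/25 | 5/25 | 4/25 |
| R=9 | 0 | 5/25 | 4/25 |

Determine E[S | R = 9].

P(R = 9) = 9/25.
Summing S·P(R=x,S=y) over the conditioning event gives 62/25.
E[S | R = 9] = (62/25) / (9/25) = 62/9.

62/9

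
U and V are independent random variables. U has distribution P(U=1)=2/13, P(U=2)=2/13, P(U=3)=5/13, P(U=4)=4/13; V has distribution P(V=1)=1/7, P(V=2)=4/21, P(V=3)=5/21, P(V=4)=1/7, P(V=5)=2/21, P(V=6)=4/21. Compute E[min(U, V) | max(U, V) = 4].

P(max(U, V) = 4) = 29/91.
Summing min(U,V)·P(x,y) over outcomes with max(U, V) = 4 gives 215/273.
E[min(U, V) | max(U, V) = 4] = (215/273) / (29/91) = 215/87.

215/87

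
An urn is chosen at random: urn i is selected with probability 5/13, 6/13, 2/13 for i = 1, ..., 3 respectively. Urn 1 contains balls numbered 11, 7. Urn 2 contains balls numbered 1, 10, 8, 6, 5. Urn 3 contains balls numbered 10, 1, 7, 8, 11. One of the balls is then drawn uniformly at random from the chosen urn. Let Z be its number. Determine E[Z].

479/65

E[Z | urn 1] = (11+7)/2 = 9.
E[Z | urn 2] = (1+10+8+6+5)/5 = 6.
E[Z | urn 3] = (10+1+7+8+11)/5 = 37/5.
By the law of total expectation,
E[Z] = (5/13)·(9) + (6/13)·(6) + (2/13)·(37/5) = 479/65.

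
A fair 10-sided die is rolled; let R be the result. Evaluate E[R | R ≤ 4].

5/2

Given R ≤ 4, R is equally likely to be any of {1, 2, 3, 4}.
E[R | R ≤ 4] = (1 + 2 + 3 + 4) / 4 = 5/2.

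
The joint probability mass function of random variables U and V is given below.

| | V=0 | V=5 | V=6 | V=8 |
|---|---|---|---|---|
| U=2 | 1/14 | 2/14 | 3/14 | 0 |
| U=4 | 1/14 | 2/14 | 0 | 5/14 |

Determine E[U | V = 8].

4

P(V = 8) = 5/14.
Σ U·P over the event = 4·(5/14) = 10/7.
E[U | V = 8] = (10/7) / (5/14) = 4.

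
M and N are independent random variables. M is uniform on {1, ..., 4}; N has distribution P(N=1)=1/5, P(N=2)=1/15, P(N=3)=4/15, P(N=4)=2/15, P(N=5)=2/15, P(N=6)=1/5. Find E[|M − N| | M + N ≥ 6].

P(M + N ≥ 6) = 7/12.
Summing |M−N|·P(x,y) over outcomes with M + N ≥ 6 gives 37/30.
E[|M − N| | M + N ≥ 6] = (37/30) / (7/12) = 74/35.

74/35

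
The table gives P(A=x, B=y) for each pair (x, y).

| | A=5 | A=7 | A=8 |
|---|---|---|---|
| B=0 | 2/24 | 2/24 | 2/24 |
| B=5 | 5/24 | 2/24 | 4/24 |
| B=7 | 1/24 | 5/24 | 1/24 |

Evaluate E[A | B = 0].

P(B = 0) = 1/4.
Σ A·P over the event = 5·(2/24) + 7·(2/24) + 8·(2/24) = 5/3.
E[A | B = 0] = (5/3) / (1/4) = 20/3.

20/3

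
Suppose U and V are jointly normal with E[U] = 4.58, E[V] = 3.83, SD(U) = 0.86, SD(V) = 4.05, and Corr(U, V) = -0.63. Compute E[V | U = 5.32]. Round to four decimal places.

E[V | U=x] = μ_V + ρ(σ_V/σ_U)(x − μ_U) for jointly normal variables.
E[V | U=5.32] = 3.83 + (-0.63)·(4.05/0.86)·(5.32 − (4.58)) = 3.83 + (-2.9669)·(0.74) = 1.6345.

1.6345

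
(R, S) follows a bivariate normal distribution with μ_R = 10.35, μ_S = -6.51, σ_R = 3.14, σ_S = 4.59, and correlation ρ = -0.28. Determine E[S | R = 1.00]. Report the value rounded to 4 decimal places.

-2.6831

For a bivariate normal, E[S | R=x] = μ_S + ρ·(σ_S/σ_R)·(x − μ_R).
E[S | R=1.00] = -6.51 + (-0.28)·(4.59/3.14)·(1.00 − (10.35)) = -6.51 + (-0.409299)·(-9.35) = -2.6831.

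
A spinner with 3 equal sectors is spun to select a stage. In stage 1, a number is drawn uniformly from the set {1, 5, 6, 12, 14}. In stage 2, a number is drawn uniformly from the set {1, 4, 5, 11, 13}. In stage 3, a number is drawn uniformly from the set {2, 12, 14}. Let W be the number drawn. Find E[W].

356/45

E[W | stage 1] = (1+5+6+12+14)/5 = 38/5.
E[W | stage 2] = (1+4+5+11+13)/5 = 34/5.
E[W | stage 3] = (2+12+14)/3 = 28/3.
By the law of total expectation,
E[W] = (1/3)·(38/5) + (1/3)·(34/5) + (1/3)·(28/3) = 356/45.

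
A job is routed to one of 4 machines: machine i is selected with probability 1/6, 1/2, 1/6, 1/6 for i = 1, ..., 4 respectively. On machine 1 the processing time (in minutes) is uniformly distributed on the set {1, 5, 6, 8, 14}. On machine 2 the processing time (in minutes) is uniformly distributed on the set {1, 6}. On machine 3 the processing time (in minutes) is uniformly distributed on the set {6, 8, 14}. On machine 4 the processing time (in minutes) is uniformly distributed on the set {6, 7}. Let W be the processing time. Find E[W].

E[W | machine 1] = (1+5+6+8+14)/5 = 34/5.
E[W | machine 2] = (1+6)/2 = 7/2.
E[W | machine 3] = (6+8+14)/3 = 28/3.
E[W | machine 4] = (6+7)/2 = 13/2.
E[W] = (1/6)·(34/5) + (1/2)·(7/2) + (1/6)·(28/3) + (1/6)·(13/2) = 497/90.

497/90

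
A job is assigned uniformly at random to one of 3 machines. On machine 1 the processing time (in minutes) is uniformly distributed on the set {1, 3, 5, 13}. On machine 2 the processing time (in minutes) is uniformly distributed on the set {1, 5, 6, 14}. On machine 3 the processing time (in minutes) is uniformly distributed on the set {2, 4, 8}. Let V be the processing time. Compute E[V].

E[V | machine 1] = (1+3+5+13)/4 = 11/2.
E[V | machine 2] = (1+5+6+14)/4 = 13/2.
E[V | machine 3] = (2+4+8)/3 = 14/3.
E[V] = (1/3)·(11/2) + (1/3)·(13/2) + (1/3)·(14/3) = 50/9.

50/9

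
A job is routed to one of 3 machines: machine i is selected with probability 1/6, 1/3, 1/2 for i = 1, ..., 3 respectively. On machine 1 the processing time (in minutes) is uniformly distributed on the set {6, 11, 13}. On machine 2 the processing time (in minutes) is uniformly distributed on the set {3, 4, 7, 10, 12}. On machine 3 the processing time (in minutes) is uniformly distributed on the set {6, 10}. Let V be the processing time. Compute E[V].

121/15

E[V | machine 1] = (6+11+13)/3 = 10.
E[V | machine 2] = (3+4+7+10+12)/5 = 36/5.
E[V | machine 3] = (6+10)/2 = 8.
By the law of total expectation,
E[V] = (1/6)·(10) + (1/3)·(36/5) + (1/2)·(8) = 121/15.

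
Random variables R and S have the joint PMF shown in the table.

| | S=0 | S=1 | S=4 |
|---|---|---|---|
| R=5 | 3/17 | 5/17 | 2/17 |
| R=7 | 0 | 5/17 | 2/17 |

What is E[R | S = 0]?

5

P(S = 0) = 3/17.
Σ R·P over the event = 5·(3/17) = 15/17.
E[R | S = 0] = (15/17) / (3/17) = 5.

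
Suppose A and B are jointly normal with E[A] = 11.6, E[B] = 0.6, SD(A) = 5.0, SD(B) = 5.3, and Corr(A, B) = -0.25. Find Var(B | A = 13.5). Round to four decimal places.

The conditional variance in a bivariate normal is σ_B²(1 − ρ²), independent of x.
Var(B | A=13.5) = (5.3)²·(1 − (-0.25)²) = 28.09·0.9375 = 26.3344.

26.3344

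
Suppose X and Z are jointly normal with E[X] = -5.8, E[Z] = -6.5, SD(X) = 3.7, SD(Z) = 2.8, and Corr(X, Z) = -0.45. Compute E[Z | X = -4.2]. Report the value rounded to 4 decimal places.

For a bivariate normal, E[Z | X=x] = μ_Z + ρ·(σ_Z/σ_X)·(x − μ_X).
E[Z | X=-4.2] = -6.5 + (-0.45)·(2.8/3.7)·(-4.2 − (-5.8)) = -6.5 + (-0.34054)·(1.6) = -7.0449.

-7.0449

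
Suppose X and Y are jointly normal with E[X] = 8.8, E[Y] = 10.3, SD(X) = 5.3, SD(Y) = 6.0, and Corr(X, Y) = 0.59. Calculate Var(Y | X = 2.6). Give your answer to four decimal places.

The conditional variance in a bivariate normal is σ_Y²(1 − ρ²), independent of x.
Var(Y | X=2.6) = (6.0)²·(1 − (0.59)²) = 36·0.6519 = 23.4684.

23.4684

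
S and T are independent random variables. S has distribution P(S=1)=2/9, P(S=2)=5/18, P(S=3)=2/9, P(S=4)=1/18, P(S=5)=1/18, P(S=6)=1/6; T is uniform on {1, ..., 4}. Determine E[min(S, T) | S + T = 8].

13/5

P(S + T = 8) = 5/72.
Summing min(S,T)·P(x,y) over outcomes with S + T = 8 gives 13/72.
E[min(S, T) | S + T = 8] = (13/72) / (5/72) = 13/5.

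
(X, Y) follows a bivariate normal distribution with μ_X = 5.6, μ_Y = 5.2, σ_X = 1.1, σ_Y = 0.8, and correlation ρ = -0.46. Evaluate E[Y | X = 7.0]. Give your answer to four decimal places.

For a bivariate normal, E[Y | X=x] = μ_Y + ρ·(σ_Y/σ_X)·(x − μ_X).
E[Y | X=7.0] = 5.2 + (-0.46)·(0.8/1.1)·(7.0 − (5.6)) = 5.2 + (-0.33455)·(1.4) = 4.7316.

4.7316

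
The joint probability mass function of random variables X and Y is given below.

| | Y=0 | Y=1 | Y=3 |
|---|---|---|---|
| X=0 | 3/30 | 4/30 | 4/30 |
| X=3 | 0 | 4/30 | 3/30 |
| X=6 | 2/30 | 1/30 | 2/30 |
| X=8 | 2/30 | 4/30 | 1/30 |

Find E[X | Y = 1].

P(Y = 1) = 13/30.
Σ X·P over the event = 0·(4/30) + 3·(4/30) + 6·(1/30) + 8·(4/30) = 5/3.
E[X | Y = 1] = (5/3) / (13/30) = 50/13.

50/13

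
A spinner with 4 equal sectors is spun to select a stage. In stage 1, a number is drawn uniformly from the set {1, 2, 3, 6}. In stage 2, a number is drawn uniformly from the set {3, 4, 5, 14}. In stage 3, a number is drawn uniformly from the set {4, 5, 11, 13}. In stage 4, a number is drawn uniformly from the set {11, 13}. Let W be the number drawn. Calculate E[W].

E[W | stage 1] = (1+2+3+6)/4 = 3.
E[W | stage 2] = (3+4+5+14)/4 = 13/2.
E[W | stage 3] = (4+5+11+13)/4 = 33/4.
E[W | stage 4] = (11+13)/2 = 12.
By the law of total expectation,
E[W] = (1/4)·(3) + (1/4)·(13/2) + (1/4)·(33/4) + (1/4)·(12) = 119/16.

119/16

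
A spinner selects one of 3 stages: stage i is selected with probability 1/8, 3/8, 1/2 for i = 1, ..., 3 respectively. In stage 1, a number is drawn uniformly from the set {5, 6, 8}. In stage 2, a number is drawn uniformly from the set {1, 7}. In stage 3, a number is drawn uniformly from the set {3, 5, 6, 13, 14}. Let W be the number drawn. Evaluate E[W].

E[W | stage 1] = (5+6+8)/3 = 19/3.
E[W | stage 2] = (1+7)/2 = 4.
E[W | stage 3] = (3+5+6+13+14)/5 = 41/5.
By the law of total expectation,
E[W] = (1/8)·(19/3) + (3/8)·(4) + (1/2)·(41/5) = 767/120.

767/120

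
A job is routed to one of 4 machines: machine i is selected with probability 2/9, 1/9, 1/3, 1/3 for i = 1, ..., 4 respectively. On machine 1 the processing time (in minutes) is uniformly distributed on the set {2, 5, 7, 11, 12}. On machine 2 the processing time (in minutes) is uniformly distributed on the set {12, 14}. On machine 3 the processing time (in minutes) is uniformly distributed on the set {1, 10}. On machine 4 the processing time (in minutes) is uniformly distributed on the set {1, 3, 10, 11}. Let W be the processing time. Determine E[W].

1261/180

E[W | machine 1] = (2+5+7+11+12)/5 = 37/5.
E[W | machine 2] = (12+14)/2 = 13.
E[W | machine 3] = (1+10)/2 = 11/2.
E[W | machine 4] = (1+3+10+11)/4 = 25/4.
E[W] = (2/9)·(37/5) + (1/9)·(13) + (1/3)·(11/2) + (1/3)·(25/4) = 1261/180.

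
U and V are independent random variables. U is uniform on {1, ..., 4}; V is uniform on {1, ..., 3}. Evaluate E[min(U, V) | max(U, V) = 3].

9/5

P(max(U, V) = 3) = 5/12.
Summing min(U,V)·P(x,y) over outcomes with max(U, V) = 3 gives 3/4.
E[min(U, V) | max(U, V) = 3] = (3/4) / (5/12) = 9/5.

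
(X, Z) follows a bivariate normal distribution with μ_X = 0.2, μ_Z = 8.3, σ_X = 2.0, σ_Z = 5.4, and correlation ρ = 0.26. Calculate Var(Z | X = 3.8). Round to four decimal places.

The conditional variance in a bivariate normal is σ_Z²(1 − ρ²), independent of x.
Var(Z | X=3.8) = (5.4)²·(1 − (0.26)²) = 29.16·0.9324 = 27.1888.

27.1888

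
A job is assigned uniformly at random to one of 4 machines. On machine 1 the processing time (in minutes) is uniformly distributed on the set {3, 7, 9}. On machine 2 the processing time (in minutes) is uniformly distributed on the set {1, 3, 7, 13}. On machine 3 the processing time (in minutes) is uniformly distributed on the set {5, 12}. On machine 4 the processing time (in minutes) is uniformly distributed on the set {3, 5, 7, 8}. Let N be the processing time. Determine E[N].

319/48

E[N | machine 1] = (3+7+9)/3 = 19/3.
E[N | machine 2] = (1+3+7+13)/4 = 6.
E[N | machine 3] = (5+12)/2 = 17/2.
E[N | machine 4] = (3+5+7+8)/4 = 23/4.
E[N] = (1/4)·(19/3) + (1/4)·(6) + (1/4)·(17/2) + (1/4)·(23/4) = 319/48.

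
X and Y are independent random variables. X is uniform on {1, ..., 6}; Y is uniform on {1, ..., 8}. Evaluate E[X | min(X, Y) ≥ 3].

P(min(X, Y) ≥ 3) = 1/2.
Summing X·P(x,y) over outcomes with min(X, Y) ≥ 3 gives 9/4.
E[X | min(X, Y) ≥ 3] = (9/4) / (1/2) = 9/2.

9/2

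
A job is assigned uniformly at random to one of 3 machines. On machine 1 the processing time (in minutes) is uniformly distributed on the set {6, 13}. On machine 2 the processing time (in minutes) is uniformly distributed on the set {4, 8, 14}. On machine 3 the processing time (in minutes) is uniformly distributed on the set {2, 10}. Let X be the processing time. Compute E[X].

E[X | machine 1] = (6+13)/2 = 19/2.
E[X | machine 2] = (4+8+14)/3 = 26/3.
E[X | machine 3] = (2+10)/2 = 6.
E[X] = (1/3)·(19/2) + (1/3)·(26/3) + (1/3)·(6) = 145/18.

145/18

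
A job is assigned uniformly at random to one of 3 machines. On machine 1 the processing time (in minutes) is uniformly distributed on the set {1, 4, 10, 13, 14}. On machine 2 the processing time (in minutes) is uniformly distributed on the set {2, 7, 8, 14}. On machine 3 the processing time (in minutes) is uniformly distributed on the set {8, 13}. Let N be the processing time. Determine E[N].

533/60

E[N | machine 1] = (1+4+10+13+14)/5 = 42/5.
E[N | machine 2] = (2+7+8+14)/4 = 31/4.
E[N | machine 3] = (8+13)/2 = 21/2.
By the law of total expectation,
E[N] = (1/3)·(42/5) + (1/3)·(31/4) + (1/3)·(21/2) = 533/60.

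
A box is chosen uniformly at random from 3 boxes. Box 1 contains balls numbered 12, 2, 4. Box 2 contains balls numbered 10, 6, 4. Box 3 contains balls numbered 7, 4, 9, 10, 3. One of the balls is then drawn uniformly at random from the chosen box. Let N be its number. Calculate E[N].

E[N | box 1] = (12+2+4)/3 = 6.
E[N | box 2] = (10+6+4)/3 = 20/3.
E[N | box 3] = (7+4+9+10+3)/5 = 33/5.
By the law of total expectation,
E[N] = (1/3)·(6) + (1/3)·(20/3) + (1/3)·(33/5) = 289/45.

289/45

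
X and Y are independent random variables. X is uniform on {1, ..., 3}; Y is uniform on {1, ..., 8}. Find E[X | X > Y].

Outcomes with X > Y: (2,1), (3,1), (3,2), each with probability 1/24.
E[X | X > Y] = (2 + 3 + 3) / 3 = 8/3.

8/3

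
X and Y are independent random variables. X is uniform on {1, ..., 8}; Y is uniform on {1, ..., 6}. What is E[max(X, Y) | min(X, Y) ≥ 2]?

P(min(X, Y) ≥ 2) = 35/48.
Summing max(X,Y)·P(x,y) over outcomes with min(X, Y) ≥ 2 gives 65/16.
E[max(X, Y) | min(X, Y) ≥ 2] = (65/16) / (35/48) = 39/7.

39/7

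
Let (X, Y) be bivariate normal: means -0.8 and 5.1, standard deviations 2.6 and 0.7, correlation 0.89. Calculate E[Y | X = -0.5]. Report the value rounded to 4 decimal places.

5.1719

The regression of Y on X has slope ρ·σ_Y/σ_X and passes through (μ_X, μ_Y).
E[Y | X=-0.5] = 5.1 + (0.89)·(0.7/2.6)·(-0.5 − (-0.8)) = 5.1 + (0.23962)·(0.3) = 5.1719.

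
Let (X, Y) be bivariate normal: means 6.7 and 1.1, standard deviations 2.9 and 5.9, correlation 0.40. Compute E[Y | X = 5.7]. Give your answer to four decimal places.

0.2862

For a bivariate normal, E[Y | X=x] = μ_Y + ρ·(σ_Y/σ_X)·(x − μ_X).
E[Y | X=5.7] = 1.1 + (0.40)·(5.9/2.9)·(5.7 − (6.7)) = 1.1 + (0.81379)·(-1) = 0.2862.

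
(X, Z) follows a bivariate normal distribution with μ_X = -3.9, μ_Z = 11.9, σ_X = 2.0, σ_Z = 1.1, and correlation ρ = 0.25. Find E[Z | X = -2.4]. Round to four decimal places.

The regression of Z on X has slope ρ·σ_Z/σ_X and passes through (μ_X, μ_Z).
E[Z | X=-2.4] = 11.9 + (0.25)·(1.1/2.0)·(-2.4 − (-3.9)) = 11.9 + (0.1375)·(1.5) = 12.1063.

12.1063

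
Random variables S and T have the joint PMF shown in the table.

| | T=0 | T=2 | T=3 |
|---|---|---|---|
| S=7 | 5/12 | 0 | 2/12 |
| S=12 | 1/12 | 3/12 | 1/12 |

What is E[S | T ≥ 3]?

26/3

P(T ≥ 3) = 1/4.
Σ S·P over the event = 7·(2/12) + 12·(1/12) = 13/6.
E[S | T ≥ 3] = (13/6) / (1/4) = 26/3.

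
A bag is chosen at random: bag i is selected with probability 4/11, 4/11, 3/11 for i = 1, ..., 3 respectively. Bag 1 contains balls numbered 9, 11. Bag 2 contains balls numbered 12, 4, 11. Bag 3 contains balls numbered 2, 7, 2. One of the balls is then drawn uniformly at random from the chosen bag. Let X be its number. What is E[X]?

87/11

E[X | bag 1] = (9+11)/2 = 10.
E[X | bag 2] = (12+4+11)/3 = 9.
E[X | bag 3] = (2+7+2)/3 = 11/3.
E[X] = (4/11)·(10) + (4/11)·(9) + (3/11)·(11/3) = 87/11.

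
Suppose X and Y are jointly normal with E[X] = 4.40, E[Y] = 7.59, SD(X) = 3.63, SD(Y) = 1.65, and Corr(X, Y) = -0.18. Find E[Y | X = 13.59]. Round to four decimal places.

For a bivariate normal, E[Y | X=x] = μ_Y + ρ·(σ_Y/σ_X)·(x − μ_X).
E[Y | X=13.59] = 7.59 + (-0.18)·(1.65/3.63)·(13.59 − (4.40)) = 7.59 + (-0.081818)·(9.19) = 6.8381.

6.8381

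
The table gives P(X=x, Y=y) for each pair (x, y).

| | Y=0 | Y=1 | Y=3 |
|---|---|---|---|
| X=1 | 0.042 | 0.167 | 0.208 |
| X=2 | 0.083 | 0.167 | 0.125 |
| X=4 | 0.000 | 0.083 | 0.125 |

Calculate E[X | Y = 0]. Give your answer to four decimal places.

P(Y = 0) = 0.125.
Summing X·P(X=x,Y=y) over the conditioning event gives 0.208.
E[X | Y = 0] = (0.208) / (0.125) = 1.6640.

1.6640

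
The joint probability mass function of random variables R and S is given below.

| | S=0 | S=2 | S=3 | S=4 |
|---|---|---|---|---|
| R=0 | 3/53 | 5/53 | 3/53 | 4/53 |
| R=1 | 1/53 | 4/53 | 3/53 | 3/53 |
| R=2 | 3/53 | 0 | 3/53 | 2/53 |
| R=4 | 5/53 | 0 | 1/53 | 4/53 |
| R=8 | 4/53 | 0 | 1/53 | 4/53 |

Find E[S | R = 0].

7/3

P(R = 0) = 15/53.
Σ S·P over the event = 0·(3/53) + 2·(5/53) + 3·(3/53) + 4·(4/53) = 35/53.
E[S | R = 0] = (35/53) / (15/53) = 7/3.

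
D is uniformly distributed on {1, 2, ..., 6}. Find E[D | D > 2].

Given D > 2, D is equally likely to be any of {3, 4, 5, 6}.
E[D | D > 2] = (3 + 4 + 5 + 6) / 4 = 9/2.

9/2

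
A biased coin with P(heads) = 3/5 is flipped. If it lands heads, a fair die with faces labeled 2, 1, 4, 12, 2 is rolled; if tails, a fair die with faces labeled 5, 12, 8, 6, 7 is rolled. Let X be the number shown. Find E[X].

E[X | heads] = (2+1+4+12+2)/5 = 21/5.
E[X | tails] = (5+12+8+6+7)/5 = 38/5.
By the law of total expectation,
E[X] = (3/5)·(21/5) + (2/5)·(38/5) = 139/25.

139/25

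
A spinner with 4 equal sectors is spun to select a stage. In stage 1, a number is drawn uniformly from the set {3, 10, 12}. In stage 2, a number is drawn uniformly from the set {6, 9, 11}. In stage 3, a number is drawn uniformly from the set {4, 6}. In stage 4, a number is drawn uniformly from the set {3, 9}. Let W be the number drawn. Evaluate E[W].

7

E[W | stage 1] = (3+10+12)/3 = 25/3.
E[W | stage 2] = (6+9+11)/3 = 26/3.
E[W | stage 3] = (4+6)/2 = 5.
E[W | stage 4] = (3+9)/2 = 6.
By the law of total expectation,
E[W] = (1/4)·(25/3) + (1/4)·(26/3) + (1/4)·(5) + (1/4)·(6) = 7.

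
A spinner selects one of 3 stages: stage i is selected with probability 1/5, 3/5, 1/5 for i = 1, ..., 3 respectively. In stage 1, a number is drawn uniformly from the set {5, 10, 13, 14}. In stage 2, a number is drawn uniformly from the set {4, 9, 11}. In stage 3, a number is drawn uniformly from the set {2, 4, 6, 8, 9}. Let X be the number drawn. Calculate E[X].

403/50

E[X | stage 1] = (5+10+13+14)/4 = 21/2.
E[X | stage 2] = (4+9+11)/3 = 8.
E[X | stage 3] = (2+4+6+8+9)/5 = 29/5.
E[X] = (1/5)·(21/2) + (3/5)·(8) + (1/5)·(29/5) = 403/50.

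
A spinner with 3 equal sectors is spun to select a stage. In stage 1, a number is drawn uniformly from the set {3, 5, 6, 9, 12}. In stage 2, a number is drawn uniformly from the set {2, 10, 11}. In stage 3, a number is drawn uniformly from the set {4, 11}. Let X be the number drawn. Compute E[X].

E[X | stage 1] = (3+5+6+9+12)/5 = 7.
E[X | stage 2] = (2+10+11)/3 = 23/3.
E[X | stage 3] = (4+11)/2 = 15/2.
By the law of total expectation,
E[X] = (1/3)·(7) + (1/3)·(23/3) + (1/3)·(15/2) = 133/18.

133/18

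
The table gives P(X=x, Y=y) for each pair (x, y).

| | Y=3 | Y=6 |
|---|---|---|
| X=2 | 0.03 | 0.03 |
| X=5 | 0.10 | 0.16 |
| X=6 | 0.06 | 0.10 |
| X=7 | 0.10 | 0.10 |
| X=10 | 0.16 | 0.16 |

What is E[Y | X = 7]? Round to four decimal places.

P(X = 7) = 0.20.
Σ Y·P over the event = 3·(0.10) + 6·(0.10) = 0.90.
E[Y | X = 7] = (0.90) / (0.20) = 4.5000.

4.5000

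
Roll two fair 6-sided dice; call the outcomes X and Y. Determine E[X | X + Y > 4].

58/15

P(X + Y > 4) = 5/6.
Summing X·P(x,y) over outcomes with X + Y > 4 gives 29/9.
E[X | X + Y > 4] = (29/9) / (5/6) = 58/15.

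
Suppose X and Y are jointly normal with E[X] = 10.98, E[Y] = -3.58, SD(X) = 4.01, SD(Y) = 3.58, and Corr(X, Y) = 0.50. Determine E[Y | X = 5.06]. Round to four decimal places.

E[Y | X=x] = μ_Y + ρ(σ_Y/σ_X)(x − μ_X) for jointly normal variables.
E[Y | X=5.06] = -3.58 + (0.50)·(3.58/4.01)·(5.06 − (10.98)) = -3.58 + (0.44638)·(-5.92) = -6.2226.

-6.2226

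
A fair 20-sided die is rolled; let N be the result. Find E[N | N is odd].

Given N is odd, N is equally likely to be any of {1, 3, 5, 7, 9, 11, 13, 15, 17, 19}.
E[N | N is odd] = (1 + 3 + 5 + 7 + 9 + 11 + 13 + 15 + 17 + 19) / 10 = 10.

10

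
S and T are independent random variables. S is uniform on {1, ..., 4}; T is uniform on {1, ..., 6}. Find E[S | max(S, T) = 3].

12/5

Outcomes with max(S, T) = 3: (1,3), (2,3), (3,1), (3,2), (3,3), each with probability 1/24.
E[S | max(S, T) = 3] = (1 + 2 + 3 + 3 + 3) / 5 = 12/5.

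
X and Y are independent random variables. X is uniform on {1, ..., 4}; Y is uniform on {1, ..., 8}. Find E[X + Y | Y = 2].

9/2

Outcomes with Y = 2: (1,2), (2,2), (3,2), (4,2), each with probability 1/32.
E[X + Y | Y = 2] = (3 + 4 + 5 + 6) / 4 = 9/2.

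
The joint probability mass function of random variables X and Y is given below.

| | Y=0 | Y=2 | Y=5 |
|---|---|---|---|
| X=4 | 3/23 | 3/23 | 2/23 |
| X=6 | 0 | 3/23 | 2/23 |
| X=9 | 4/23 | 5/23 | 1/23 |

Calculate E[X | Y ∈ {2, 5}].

13/2

P(Y ∈ {2, 5}) = 16/23.
Σ X·P over the event = 4·(3/23) + 4·(2/23) + 6·(3/23) + 6·(2/23) + 9·(5/23) + 9·(1/23) = 104/23.
E[X | Y ∈ {2, 5}] = (104/23) / (16/23) = 13/2.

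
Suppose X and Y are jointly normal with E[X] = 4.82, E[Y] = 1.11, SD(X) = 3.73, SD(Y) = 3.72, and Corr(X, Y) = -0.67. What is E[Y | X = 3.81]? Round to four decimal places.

E[Y | X=x] = μ_Y + ρ(σ_Y/σ_X)(x − μ_X) for jointly normal variables.
E[Y | X=3.81] = 1.11 + (-0.67)·(3.72/3.73)·(3.81 − (4.82)) = 1.11 + (-0.6682)·(-1.01) = 1.7849.

1.7849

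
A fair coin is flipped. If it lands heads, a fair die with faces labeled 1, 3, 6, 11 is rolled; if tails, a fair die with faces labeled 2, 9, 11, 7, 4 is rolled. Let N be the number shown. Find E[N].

E[N | heads] = (1+3+6+11)/4 = 21/4.
E[N | tails] = (2+9+11+7+4)/5 = 33/5.
By the law of total expectation,
E[N] = (1/2)·(21/4) + (1/2)·(33/5) = 237/40.

237/40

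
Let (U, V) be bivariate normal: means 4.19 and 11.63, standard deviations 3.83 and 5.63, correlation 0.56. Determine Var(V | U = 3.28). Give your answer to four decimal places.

For a bivariate normal, Var(V | U=x) = σ_V²(1 − ρ²).
Var(V | U=3.28) = (5.63)²·(1 − (0.56)²) = 31.6969·0.6864 = 21.7568.

21.7568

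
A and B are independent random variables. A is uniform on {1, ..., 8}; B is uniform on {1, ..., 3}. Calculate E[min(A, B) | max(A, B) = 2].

Outcomes with max(A, B) = 2: (1,2), (2,1), (2,2), each with probability 1/24.
E[min(A, B) | max(A, B) = 2] = (1 + 1 + 2) / 3 = 4/3.

4/3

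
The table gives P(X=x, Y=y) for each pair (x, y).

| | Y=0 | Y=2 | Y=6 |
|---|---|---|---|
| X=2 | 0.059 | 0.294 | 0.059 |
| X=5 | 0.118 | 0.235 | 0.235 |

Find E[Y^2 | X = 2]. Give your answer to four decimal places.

P(X = 2) = 0.412.
Σ Y^2·P over the event = 0·(0.059) + 4·(0.294) + 36·(0.059) = 3.300.
E[Y^2 | X = 2] = (3.300) / (0.412) = 8.0097.

8.0097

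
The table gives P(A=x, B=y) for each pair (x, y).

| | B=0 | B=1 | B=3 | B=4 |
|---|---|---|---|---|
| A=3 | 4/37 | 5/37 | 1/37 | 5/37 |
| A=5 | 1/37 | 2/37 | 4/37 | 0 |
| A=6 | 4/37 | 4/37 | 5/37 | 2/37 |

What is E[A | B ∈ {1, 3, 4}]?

129/28

P(B ∈ {1, 3, 4}) = 28/37.
Σ A·P over the event = 3·(5/37) + 3·(1/37) + 3·(5/37) + 5·(2/37) + 5·(4/37) + 6·(4/37) + 6·(5/37) + 6·(2/37) = 129/37.
E[A | B ∈ {1, 3, 4}] = (129/37) / (28/37) = 129/28.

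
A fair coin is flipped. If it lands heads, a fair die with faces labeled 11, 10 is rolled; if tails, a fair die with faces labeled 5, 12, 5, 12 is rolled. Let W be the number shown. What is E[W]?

E[W | heads] = (11+10)/2 = 21/2.
E[W | tails] = (5+12+5+12)/4 = 17/2.
E[W] = (1/2)·(21/2) + (1/2)·(17/2) = 19/2.

19/2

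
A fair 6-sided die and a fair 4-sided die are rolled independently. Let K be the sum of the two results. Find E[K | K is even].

6

P(K is even) = 1/2.
Σ over the event: 2·1/24 + 4·1/8 + 6·1/6 + 8·1/8 + 10·1/24 = 3.
E[K | K is even] = (3) / (1/2) = 6.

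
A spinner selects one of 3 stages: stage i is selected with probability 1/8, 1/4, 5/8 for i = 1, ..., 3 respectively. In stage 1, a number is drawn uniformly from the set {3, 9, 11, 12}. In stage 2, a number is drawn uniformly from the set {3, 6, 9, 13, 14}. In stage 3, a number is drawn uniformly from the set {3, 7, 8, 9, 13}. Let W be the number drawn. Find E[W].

E[W | stage 1] = (3+9+11+12)/4 = 35/4.
E[W | stage 2] = (3+6+9+13+14)/5 = 9.
E[W | stage 3] = (3+7+8+9+13)/5 = 8.
By the law of total expectation,
E[W] = (1/8)·(35/4) + (1/4)·(9) + (5/8)·(8) = 267/32.

267/32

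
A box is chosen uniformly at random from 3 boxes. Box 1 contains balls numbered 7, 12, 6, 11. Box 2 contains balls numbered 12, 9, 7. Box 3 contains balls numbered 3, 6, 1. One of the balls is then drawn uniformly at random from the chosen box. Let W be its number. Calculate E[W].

E[W | box 1] = (7+12+6+11)/4 = 9.
E[W | box 2] = (12+9+7)/3 = 28/3.
E[W | box 3] = (3+6+1)/3 = 10/3.
By the law of total expectation,
E[W] = (1/3)·(9) + (1/3)·(28/3) + (1/3)·(10/3) = 65/9.

65/9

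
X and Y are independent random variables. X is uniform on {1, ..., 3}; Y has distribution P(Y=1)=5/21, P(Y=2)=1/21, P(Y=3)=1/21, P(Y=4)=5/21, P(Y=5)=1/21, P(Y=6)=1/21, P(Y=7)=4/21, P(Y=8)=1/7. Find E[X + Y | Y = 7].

P(Y = 7) = 4/21.
Summing (X+Y)·P(x,y) over outcomes with Y = 7 gives 12/7.
E[X + Y | Y = 7] = (12/7) / (4/21) = 9.

9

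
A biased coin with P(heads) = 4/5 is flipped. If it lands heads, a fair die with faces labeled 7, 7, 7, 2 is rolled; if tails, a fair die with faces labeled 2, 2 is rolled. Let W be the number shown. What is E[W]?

E[W | heads] = (7+7+7+2)/4 = 23/4.
E[W | tails] = (2+2)/2 = 2.
By the law of total expectation,
E[W] = (4/5)·(23/4) + (1/5)·(2) = 5.

5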